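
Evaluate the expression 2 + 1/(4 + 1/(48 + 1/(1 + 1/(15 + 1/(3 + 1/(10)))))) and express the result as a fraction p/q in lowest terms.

223879/99558

Start with 10.
3 + 1/(10/1) = 3 + 1/10 = 31/10
15 + 1/(31/10) = 15 + 10/31 = 475/31
1 + 1/(475/31) = 1 + 31/475 = 506/475
48 + 1/(506/475) = 48 + 475/506 = 24763/506
4 + 1/(24763/506) = 4 + 506/24763 = 99558/24763
2 + 1/(99558/24763) = 2 + 24763/99558 = 223879/99558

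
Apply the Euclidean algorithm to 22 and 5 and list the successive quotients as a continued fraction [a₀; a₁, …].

[4; 2, 2]

⌊22/5⌋ = 4, remainder 2
⌊5/2⌋ = 2, remainder 1
⌊2/1⌋ = 2, remainder 0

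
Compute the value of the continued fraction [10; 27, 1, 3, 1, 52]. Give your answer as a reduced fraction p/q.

Start with 52.
1 + 1/(52/1) = 1 + 1/52 = 53/52
3 + 1/(53/52) = 3 + 52/53 = 211/53
1 + 1/(211/53) = 1 + 53/211 = 264/211
27 + 1/(264/211) = 27 + 211/264 = 7339/264
10 + 1/(7339/264) = 10 + 264/7339 = 73654/7339

73654/7339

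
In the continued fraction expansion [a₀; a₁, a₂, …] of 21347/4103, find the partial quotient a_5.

Run the Euclidean algorithm, recording each quotient:
21347 ÷ 4103 → quotient 5, remainder 832
4103 ÷ 832 → quotient 4, remainder 775
832 ÷ 775 → quotient 1, remainder 57
775 ÷ 57 → quotient 13, remainder 34
57 ÷ 34 → quotient 1, remainder 23
34 ÷ 23 → quotient 1, remainder 11

1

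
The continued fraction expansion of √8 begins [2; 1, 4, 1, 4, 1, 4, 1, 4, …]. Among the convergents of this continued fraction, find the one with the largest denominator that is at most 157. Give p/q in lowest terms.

List convergents until the denominator exceeds the bound:
a_0 = 2: 2/1  (≤ bound)
a_1 = 1: 3/1  (≤ bound)
a_2 = 4: 14/5  (≤ bound)
a_3 = 1: 17/6  (≤ bound)
a_4 = 4: 82/29  (≤ bound)
a_5 = 1: 99/35  (≤ bound)
a_6 = 4: 478/169  (> 157, stop)

99/35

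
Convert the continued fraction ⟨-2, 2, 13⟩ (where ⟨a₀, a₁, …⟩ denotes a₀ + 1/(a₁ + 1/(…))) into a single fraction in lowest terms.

-41/27

a_0 = -2: -2/1
a_1 = 2: -3/2
a_2 = 13: -41/27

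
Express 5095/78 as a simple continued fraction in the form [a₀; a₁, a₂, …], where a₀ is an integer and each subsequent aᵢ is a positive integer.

[65; 3, 8, 3]

Run the Euclidean algorithm, recording each quotient:
5095 ÷ 78 → quotient 65, remainder 25
78 ÷ 25 → quotient 3, remainder 3
25 ÷ 3 → quotient 8, remainder 1
3 ÷ 1 → quotient 3, remainder 0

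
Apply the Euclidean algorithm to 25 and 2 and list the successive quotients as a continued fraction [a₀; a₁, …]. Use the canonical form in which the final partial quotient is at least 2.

[12; 2]

⌊25/2⌋ = 12, remainder 1
⌊2/1⌋ = 2, remainder 0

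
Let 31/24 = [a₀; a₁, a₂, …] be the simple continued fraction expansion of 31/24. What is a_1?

31 = 1·24 + 7, so a_0 = 1
24 = 3·7 + 3, so a_1 = 3

3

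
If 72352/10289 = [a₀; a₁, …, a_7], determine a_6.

72352 ÷ 10289 → quotient 7, remainder 329
10289 ÷ 329 → quotient 31, remainder 90
329 ÷ 90 → quotient 3, remainder 59
90 ÷ 59 → quotient 1, remainder 31
59 ÷ 31 → quotient 1, remainder 28
31 ÷ 28 → quotient 1, remainder 3
28 ÷ 3 → quotient 9, remainder 1

9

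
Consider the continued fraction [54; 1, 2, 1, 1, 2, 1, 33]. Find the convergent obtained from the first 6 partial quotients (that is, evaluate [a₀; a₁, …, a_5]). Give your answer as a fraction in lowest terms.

Start with 2.
1 + 1/(2/1) = 1 + 1/2 = 3/2
1 + 1/(3/2) = 1 + 2/3 = 5/3
2 + 1/(5/3) = 2 + 3/5 = 13/5
1 + 1/(13/5) = 1 + 5/13 = 18/13
54 + 1/(18/13) = 54 + 13/18 = 985/18

985/18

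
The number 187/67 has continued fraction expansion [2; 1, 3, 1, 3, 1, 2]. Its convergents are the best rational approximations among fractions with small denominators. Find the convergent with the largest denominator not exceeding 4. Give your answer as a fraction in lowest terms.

List convergents until the denominator exceeds the bound:
a_0 = 2: 2/1  (≤ bound)
a_1 = 1: 3/1  (≤ bound)
a_2 = 3: 11/4  (≤ bound)
a_3 = 1: 14/5  (> 4, stop)

11/4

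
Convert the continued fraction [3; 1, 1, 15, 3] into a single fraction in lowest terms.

Use the convergent recurrence hₖ = aₖ·hₖ₋₁ + hₖ₋₂ (and likewise for the denominators kₖ):
a_0 = 3: 3/1
a_1 = 1: 4/1
a_2 = 1: 7/2
a_3 = 15: 109/31
a_4 = 3: 334/95

334/95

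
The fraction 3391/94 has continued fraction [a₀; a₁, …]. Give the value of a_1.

13

⌊3391/94⌋ = 36, remainder 7
⌊94/7⌋ = 13, remainder 3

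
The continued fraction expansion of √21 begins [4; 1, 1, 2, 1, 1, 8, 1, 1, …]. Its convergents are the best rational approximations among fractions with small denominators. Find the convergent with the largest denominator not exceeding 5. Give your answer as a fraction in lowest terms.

23/5

List convergents until the denominator exceeds the bound:
a_0 = 4: 4/1  (≤ bound)
a_1 = 1: 5/1  (≤ bound)
a_2 = 1: 9/2  (≤ bound)
a_3 = 2: 23/5  (≤ bound)
a_4 = 1: 32/7  (> 5, stop)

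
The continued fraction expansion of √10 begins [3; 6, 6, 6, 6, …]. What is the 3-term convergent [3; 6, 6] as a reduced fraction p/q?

a_0 = 3: 3/1
a_1 = 6: 19/6
a_2 = 6: 117/37

117/37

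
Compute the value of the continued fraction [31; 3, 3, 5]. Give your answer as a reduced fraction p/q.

1659/53

Start with 5.
3 + 1/(5/1) = 3 + 1/5 = 16/5
3 + 1/(16/5) = 3 + 5/16 = 53/16
31 + 1/(53/16) = 31 + 16/53 = 1659/53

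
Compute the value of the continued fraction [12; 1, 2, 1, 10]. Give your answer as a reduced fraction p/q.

Start with 10.
1 + 1/(10/1) = 1 + 1/10 = 11/10
2 + 1/(11/10) = 2 + 10/11 = 32/11
1 + 1/(32/11) = 1 + 11/32 = 43/32
12 + 1/(43/32) = 12 + 32/43 = 548/43

548/43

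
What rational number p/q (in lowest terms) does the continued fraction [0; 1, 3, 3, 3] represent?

a_0 = 0: 0/1
a_1 = 1: 1/1
a_2 = 3: 3/4
a_3 = 3: 10/13
a_4 = 3: 33/43

33/43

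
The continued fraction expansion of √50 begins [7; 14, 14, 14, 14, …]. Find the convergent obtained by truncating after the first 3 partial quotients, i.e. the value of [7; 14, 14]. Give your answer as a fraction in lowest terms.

Start with 14.
14 + 1/(14/1) = 14 + 1/14 = 197/14
7 + 1/(197/14) = 7 + 14/197 = 1393/197

1393/197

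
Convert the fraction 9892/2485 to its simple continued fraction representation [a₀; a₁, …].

[3; 1, 50, 1, 3, 2, 1, 3]

⌊9892/2485⌋ = 3, remainder 2437
⌊2485/2437⌋ = 1, remainder 48
⌊2437/48⌋ = 50, remainder 37
⌊48/37⌋ = 1, remainder 11
⌊37/11⌋ = 3, remainder 4
⌊11/4⌋ = 2, remainder 3
⌊4/3⌋ = 1, remainder 1
⌊3/1⌋ = 3, remainder 0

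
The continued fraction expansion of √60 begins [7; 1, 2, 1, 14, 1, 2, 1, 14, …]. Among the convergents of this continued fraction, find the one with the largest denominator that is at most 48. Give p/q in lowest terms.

31/4

a_0 = 7: 7/1  (≤ bound)
a_1 = 1: 8/1  (≤ bound)
a_2 = 2: 23/3  (≤ bound)
a_3 = 1: 31/4  (≤ bound)
a_4 = 14: 457/59  (> 48, stop)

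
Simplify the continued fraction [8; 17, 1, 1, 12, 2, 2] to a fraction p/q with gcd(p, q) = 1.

18209/2260

Build up convergents one term at a time:
a_0 = 8: 8/1
a_1 = 17: 137/17
a_2 = 1: 145/18
a_3 = 1: 282/35
a_4 = 12: 3529/438
a_5 = 2: 7340/911
a_6 = 2: 18209/2260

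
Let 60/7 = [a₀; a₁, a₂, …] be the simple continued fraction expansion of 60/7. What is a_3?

3

60 = 8·7 + 4, so a_0 = 8
7 = 1·4 + 3, so a_1 = 1
4 = 1·3 + 1, so a_2 = 1
3 = 3·1 + 0, so a_3 = 3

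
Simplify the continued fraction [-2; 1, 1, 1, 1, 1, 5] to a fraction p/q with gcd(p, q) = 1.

a_0 = -2: -2/1
a_1 = 1: -1/1
a_2 = 1: -3/2
a_3 = 1: -4/3
a_4 = 1: -7/5
a_5 = 1: -11/8
a_6 = 5: -62/45

-62/45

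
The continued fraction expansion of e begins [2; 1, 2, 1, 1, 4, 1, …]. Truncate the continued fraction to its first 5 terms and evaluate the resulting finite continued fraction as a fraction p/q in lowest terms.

Starting at the tail and folding back:
Start with 1.
1 + 1/(1/1) = 1 + 1/1 = 2/1
2 + 1/(2/1) = 2 + 1/2 = 5/2
1 + 1/(5/2) = 1 + 2/5 = 7/5
2 + 1/(7/5) = 2 + 5/7 = 19/7

19/7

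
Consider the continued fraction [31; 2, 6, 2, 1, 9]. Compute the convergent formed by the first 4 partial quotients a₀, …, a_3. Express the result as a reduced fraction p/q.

Start with 2.
6 + 1/(2/1) = 6 + 1/2 = 13/2
2 + 1/(13/2) = 2 + 2/13 = 28/13
31 + 1/(28/13) = 31 + 13/28 = 881/28

881/28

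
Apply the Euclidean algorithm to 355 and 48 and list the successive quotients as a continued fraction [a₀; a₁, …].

355 = 7·48 + 19, so a_0 = 7
48 = 2·19 + 10, so a_1 = 2
19 = 1·10 + 9, so a_2 = 1
10 = 1·9 + 1, so a_3 = 1
9 = 9·1 + 0, so a_4 = 9

[7; 2, 1, 1, 9]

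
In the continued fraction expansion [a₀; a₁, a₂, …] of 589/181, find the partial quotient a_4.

3

Apply division with remainder until the remainder is 0:
589 = 3·181 + 46, so a_0 = 3
181 = 3·46 + 43, so a_1 = 3
46 = 1·43 + 3, so a_2 = 1
43 = 14·3 + 1, so a_3 = 14
3 = 3·1 + 0, so a_4 = 3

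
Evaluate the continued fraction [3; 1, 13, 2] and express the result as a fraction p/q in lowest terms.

114/29

Build up convergents one term at a time:
a_0 = 3: 3/1
a_1 = 1: 4/1
a_2 = 13: 55/14
a_3 = 2: 114/29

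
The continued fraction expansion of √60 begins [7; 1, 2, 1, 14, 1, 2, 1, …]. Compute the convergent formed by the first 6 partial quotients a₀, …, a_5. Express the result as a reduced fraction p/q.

488/63

Start with 1.
14 + 1/(1/1) = 14 + 1/1 = 15/1
1 + 1/(15/1) = 1 + 1/15 = 16/15
2 + 1/(16/15) = 2 + 15/16 = 47/16
1 + 1/(47/16) = 1 + 16/47 = 63/47
7 + 1/(63/47) = 7 + 47/63 = 488/63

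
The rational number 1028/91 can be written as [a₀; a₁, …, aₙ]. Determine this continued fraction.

1028 = 11·91 + 27, so a_0 = 11
91 = 3·27 + 10, so a_1 = 3
27 = 2·10 + 7, so a_2 = 2
10 = 1·7 + 3, so a_3 = 1
7 = 2·3 + 1, so a_4 = 2
3 = 3·1 + 0, so a_5 = 3

[11; 3, 2, 1, 2, 3]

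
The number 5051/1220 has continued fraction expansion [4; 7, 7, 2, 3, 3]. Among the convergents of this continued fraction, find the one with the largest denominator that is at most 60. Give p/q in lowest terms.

a_0 = 4: 4/1  (≤ bound)
a_1 = 7: 29/7  (≤ bound)
a_2 = 7: 207/50  (≤ bound)
a_3 = 2: 443/107  (> 60, stop)

207/50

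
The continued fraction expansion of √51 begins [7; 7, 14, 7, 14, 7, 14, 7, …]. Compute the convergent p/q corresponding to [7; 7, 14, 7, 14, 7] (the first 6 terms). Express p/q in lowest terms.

Build up convergents one term at a time:
a_0 = 7: 7/1
a_1 = 7: 50/7
a_2 = 14: 707/99
a_3 = 7: 4999/700
a_4 = 14: 70693/9899
a_5 = 7: 499850/69993

499850/69993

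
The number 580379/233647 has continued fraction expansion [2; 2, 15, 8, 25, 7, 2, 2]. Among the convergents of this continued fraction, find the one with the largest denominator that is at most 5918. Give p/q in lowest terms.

621/250

a_0 = 2: 2/1  (≤ bound)
a_1 = 2: 5/2  (≤ bound)
a_2 = 15: 77/31  (≤ bound)
a_3 = 8: 621/250  (≤ bound)
a_4 = 25: 15602/6281  (> 5918, stop)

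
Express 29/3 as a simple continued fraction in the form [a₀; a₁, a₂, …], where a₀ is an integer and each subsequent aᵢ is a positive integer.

29 = 9·3 + 2, so a_0 = 9
3 = 1·2 + 1, so a_1 = 1
2 = 2·1 + 0, so a_2 = 2

[9; 1, 2]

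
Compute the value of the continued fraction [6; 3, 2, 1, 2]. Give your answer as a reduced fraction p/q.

170/27

Start with 2.
1 + 1/(2/1) = 1 + 1/2 = 3/2
2 + 1/(3/2) = 2 + 2/3 = 8/3
3 + 1/(8/3) = 3 + 3/8 = 27/8
6 + 1/(27/8) = 6 + 8/27 = 170/27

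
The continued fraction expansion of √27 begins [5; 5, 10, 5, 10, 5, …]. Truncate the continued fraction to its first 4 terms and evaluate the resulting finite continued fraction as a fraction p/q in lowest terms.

Build up convergents one term at a time:
a_0 = 5: 5/1
a_1 = 5: 26/5
a_2 = 10: 265/51
a_3 = 5: 1351/260

1351/260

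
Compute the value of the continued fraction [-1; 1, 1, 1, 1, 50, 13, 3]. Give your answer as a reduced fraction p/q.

-4046/10135

a_0 = -1: -1/1
a_1 = 1: 0/1
a_2 = 1: -1/2
a_3 = 1: -1/3
a_4 = 1: -2/5
a_5 = 50: -101/253
a_6 = 13: -1315/3294
a_7 = 3: -4046/10135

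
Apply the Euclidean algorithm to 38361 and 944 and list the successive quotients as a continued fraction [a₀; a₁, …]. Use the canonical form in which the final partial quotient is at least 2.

[40; 1, 1, 1, 3, 28, 3]

Repeatedly divide and take the remainder:
⌊38361/944⌋ = 40, remainder 601
⌊944/601⌋ = 1, remainder 343
⌊601/343⌋ = 1, remainder 258
⌊343/258⌋ = 1, remainder 85
⌊258/85⌋ = 3, remainder 3
⌊85/3⌋ = 28, remainder 1
⌊3/1⌋ = 3, remainder 0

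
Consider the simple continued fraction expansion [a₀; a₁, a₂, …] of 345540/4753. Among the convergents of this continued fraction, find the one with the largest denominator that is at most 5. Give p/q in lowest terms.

218/3

a_0 = 72: 72/1  (≤ bound)
a_1 = 1: 73/1  (≤ bound)
a_2 = 2: 218/3  (≤ bound)
a_3 = 3: 727/10  (> 5, stop)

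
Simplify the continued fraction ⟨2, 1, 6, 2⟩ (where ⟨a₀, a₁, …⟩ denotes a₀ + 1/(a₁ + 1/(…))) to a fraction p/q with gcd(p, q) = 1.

Start with 2.
6 + 1/(2/1) = 6 + 1/2 = 13/2
1 + 1/(13/2) = 1 + 2/13 = 15/13
2 + 1/(15/13) = 2 + 13/15 = 43/15

43/15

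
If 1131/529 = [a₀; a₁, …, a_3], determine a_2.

4

1131 = 2·529 + 73, so a_0 = 2
529 = 7·73 + 18, so a_1 = 7
73 = 4·18 + 1, so a_2 = 4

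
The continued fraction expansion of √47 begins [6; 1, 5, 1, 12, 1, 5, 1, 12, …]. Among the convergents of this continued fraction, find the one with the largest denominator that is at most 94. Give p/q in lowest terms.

617/90

a_0 = 6: 6/1  (≤ bound)
a_1 = 1: 7/1  (≤ bound)
a_2 = 5: 41/6  (≤ bound)
a_3 = 1: 48/7  (≤ bound)
a_4 = 12: 617/90  (≤ bound)
a_5 = 1: 665/97  (> 94, stop)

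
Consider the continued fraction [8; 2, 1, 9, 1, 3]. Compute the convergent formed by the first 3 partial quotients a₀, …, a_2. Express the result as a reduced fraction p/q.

25/3

a_0 = 8: 8/1
a_1 = 2: 17/2
a_2 = 1: 25/3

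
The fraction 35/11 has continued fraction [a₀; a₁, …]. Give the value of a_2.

2

Run the Euclidean algorithm, recording each quotient:
35 = 3·11 + 2, so a_0 = 3
11 = 5·2 + 1, so a_1 = 5
2 = 2·1 + 0, so a_2 = 2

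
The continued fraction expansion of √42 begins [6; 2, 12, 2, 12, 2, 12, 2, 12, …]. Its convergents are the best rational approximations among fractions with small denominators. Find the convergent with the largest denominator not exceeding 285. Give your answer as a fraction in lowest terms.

a_0 = 6: 6/1  (≤ bound)
a_1 = 2: 13/2  (≤ bound)
a_2 = 12: 162/25  (≤ bound)
a_3 = 2: 337/52  (≤ bound)
a_4 = 12: 4206/649  (> 285, stop)

337/52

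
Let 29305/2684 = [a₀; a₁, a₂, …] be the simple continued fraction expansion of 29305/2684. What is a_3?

3

⌊29305/2684⌋ = 10, remainder 2465
⌊2684/2465⌋ = 1, remainder 219
⌊2465/219⌋ = 11, remainder 56
⌊219/56⌋ = 3, remainder 51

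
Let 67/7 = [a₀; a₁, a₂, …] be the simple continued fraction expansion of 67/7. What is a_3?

3

67 ÷ 7 → quotient 9, remainder 4
7 ÷ 4 → quotient 1, remainder 3
4 ÷ 3 → quotient 1, remainder 1
3 ÷ 1 → quotient 3, remainder 0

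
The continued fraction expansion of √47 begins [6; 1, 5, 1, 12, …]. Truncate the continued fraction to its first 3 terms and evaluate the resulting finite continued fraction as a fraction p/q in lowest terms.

Collapse the nested fraction from the inside out:
Start with 5.
1 + 1/(5/1) = 1 + 1/5 = 6/5
6 + 1/(6/5) = 6 + 5/6 = 41/6

41/6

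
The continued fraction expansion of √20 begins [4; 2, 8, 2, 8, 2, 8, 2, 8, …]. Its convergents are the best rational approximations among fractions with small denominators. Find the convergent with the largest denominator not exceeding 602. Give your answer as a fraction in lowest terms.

List convergents until the denominator exceeds the bound:
a_0 = 4: 4/1  (≤ bound)
a_1 = 2: 9/2  (≤ bound)
a_2 = 8: 76/17  (≤ bound)
a_3 = 2: 161/36  (≤ bound)
a_4 = 8: 1364/305  (≤ bound)
a_5 = 2: 2889/646  (> 602, stop)

1364/305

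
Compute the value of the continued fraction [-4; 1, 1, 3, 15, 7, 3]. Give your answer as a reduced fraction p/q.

Start with 3.
7 + 1/(3/1) = 7 + 1/3 = 22/3
15 + 1/(22/3) = 15 + 3/22 = 333/22
3 + 1/(333/22) = 3 + 22/333 = 1021/333
1 + 1/(1021/333) = 1 + 333/1021 = 1354/1021
1 + 1/(1354/1021) = 1 + 1021/1354 = 2375/1354
-4 + 1/(2375/1354) = -4 + 1354/2375 = -8146/2375

-8146/2375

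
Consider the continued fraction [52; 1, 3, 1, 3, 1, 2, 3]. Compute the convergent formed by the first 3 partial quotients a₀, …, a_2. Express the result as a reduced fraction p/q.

Build up convergents one term at a time:
a_0 = 52: 52/1
a_1 = 1: 53/1
a_2 = 3: 211/4

211/4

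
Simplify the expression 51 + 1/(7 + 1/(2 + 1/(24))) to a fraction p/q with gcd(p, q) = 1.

18766/367

Start with 24.
2 + 1/(24/1) = 2 + 1/24 = 49/24
7 + 1/(49/24) = 7 + 24/49 = 367/49
51 + 1/(367/49) = 51 + 49/367 = 18766/367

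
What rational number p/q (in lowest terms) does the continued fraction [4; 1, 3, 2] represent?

43/9

Start with 2.
3 + 1/(2/1) = 3 + 1/2 = 7/2
1 + 1/(7/2) = 1 + 2/7 = 9/7
4 + 1/(9/7) = 4 + 7/9 = 43/9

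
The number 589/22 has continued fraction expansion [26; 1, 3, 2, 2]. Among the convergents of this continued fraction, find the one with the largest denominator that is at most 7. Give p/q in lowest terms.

107/4

a_0 = 26: 26/1  (≤ bound)
a_1 = 1: 27/1  (≤ bound)
a_2 = 3: 107/4  (≤ bound)
a_3 = 2: 241/9  (> 7, stop)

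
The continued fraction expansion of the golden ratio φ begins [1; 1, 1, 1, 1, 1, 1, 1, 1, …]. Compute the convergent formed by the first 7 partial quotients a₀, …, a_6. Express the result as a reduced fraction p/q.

21/13

Work from the innermost term outward:
Start with 1.
1 + 1/(1/1) = 1 + 1/1 = 2/1
1 + 1/(2/1) = 1 + 1/2 = 3/2
1 + 1/(3/2) = 1 + 2/3 = 5/3
1 + 1/(5/3) = 1 + 3/5 = 8/5
1 + 1/(8/5) = 1 + 5/8 = 13/8
1 + 1/(13/8) = 1 + 8/13 = 21/13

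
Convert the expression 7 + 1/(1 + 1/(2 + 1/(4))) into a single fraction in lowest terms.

100/13

Compute successive convergents:
a_0 = 7: 7/1
a_1 = 1: 8/1
a_2 = 2: 23/3
a_3 = 4: 100/13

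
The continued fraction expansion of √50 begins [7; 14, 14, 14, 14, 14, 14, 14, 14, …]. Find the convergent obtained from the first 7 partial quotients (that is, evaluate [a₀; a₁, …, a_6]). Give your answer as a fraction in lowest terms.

Start with 14.
14 + 1/(14/1) = 14 + 1/14 = 197/14
14 + 1/(197/14) = 14 + 14/197 = 2772/197
14 + 1/(2772/197) = 14 + 197/2772 = 39005/2772
14 + 1/(39005/2772) = 14 + 2772/39005 = 548842/39005
14 + 1/(548842/39005) = 14 + 39005/548842 = 7722793/548842
7 + 1/(7722793/548842) = 7 + 548842/7722793 = 54608393/7722793

54608393/7722793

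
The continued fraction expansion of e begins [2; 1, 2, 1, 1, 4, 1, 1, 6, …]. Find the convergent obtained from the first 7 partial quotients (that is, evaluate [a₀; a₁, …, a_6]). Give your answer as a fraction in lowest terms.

106/39

Use the convergent recurrence hₖ = aₖ·hₖ₋₁ + hₖ₋₂ (and likewise for the denominators kₖ):
a_0 = 2: 2/1
a_1 = 1: 3/1
a_2 = 2: 8/3
a_3 = 1: 11/4
a_4 = 1: 19/7
a_5 = 4: 87/32
a_6 = 1: 106/39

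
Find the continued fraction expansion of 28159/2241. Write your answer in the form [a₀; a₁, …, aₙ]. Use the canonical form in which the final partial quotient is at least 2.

[12; 1, 1, 3, 3, 11, 1, 7]

28159 = 12·2241 + 1267, so a_0 = 12
2241 = 1·1267 + 974, so a_1 = 1
1267 = 1·974 + 293, so a_2 = 1
974 = 3·293 + 95, so a_3 = 3
293 = 3·95 + 8, so a_4 = 3
95 = 11·8 + 7, so a_5 = 11
8 = 1·7 + 1, so a_6 = 1
7 = 7·1 + 0, so a_7 = 7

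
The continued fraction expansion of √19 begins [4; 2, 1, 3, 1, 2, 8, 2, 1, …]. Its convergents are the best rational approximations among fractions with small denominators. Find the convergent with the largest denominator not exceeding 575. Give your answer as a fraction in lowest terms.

1421/326

a_0 = 4: 4/1  (≤ bound)
a_1 = 2: 9/2  (≤ bound)
a_2 = 1: 13/3  (≤ bound)
a_3 = 3: 48/11  (≤ bound)
a_4 = 1: 61/14  (≤ bound)
a_5 = 2: 170/39  (≤ bound)
a_6 = 8: 1421/326  (≤ bound)
a_7 = 2: 3012/691  (> 575, stop)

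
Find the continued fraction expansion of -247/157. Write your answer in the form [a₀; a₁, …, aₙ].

Repeatedly divide and take the remainder:
-247 = -2·157 + 67, so a_0 = -2
157 = 2·67 + 23, so a_1 = 2
67 = 2·23 + 21, so a_2 = 2
23 = 1·21 + 2, so a_3 = 1
21 = 10·2 + 1, so a_4 = 10
2 = 2·1 + 0, so a_5 = 2

[-2; 2, 2, 1, 10, 2]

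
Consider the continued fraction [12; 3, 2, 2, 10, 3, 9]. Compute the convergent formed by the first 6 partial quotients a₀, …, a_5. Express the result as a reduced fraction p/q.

6737/548

Start with 3.
10 + 1/(3/1) = 10 + 1/3 = 31/3
2 + 1/(31/3) = 2 + 3/31 = 65/31
2 + 1/(65/31) = 2 + 31/65 = 161/65
3 + 1/(161/65) = 3 + 65/161 = 548/161
12 + 1/(548/161) = 12 + 161/548 = 6737/548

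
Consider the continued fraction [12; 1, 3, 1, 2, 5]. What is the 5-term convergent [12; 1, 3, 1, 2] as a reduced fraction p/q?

Start with 2.
1 + 1/(2/1) = 1 + 1/2 = 3/2
3 + 1/(3/2) = 3 + 2/3 = 11/3
1 + 1/(11/3) = 1 + 3/11 = 14/11
12 + 1/(14/11) = 12 + 11/14 = 179/14

179/14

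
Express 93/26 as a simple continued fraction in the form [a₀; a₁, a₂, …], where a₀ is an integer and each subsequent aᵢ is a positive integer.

[3; 1, 1, 2, 1, 3]

Repeatedly divide and take the remainder:
93 ÷ 26 → quotient 3, remainder 15
26 ÷ 15 → quotient 1, remainder 11
15 ÷ 11 → quotient 1, remainder 4
11 ÷ 4 → quotient 2, remainder 3
4 ÷ 3 → quotient 1, remainder 1
3 ÷ 1 → quotient 3, remainder 0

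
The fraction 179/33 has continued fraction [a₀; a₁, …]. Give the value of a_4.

Repeatedly divide and take the remainder:
⌊179/33⌋ = 5, remainder 14
⌊33/14⌋ = 2, remainder 5
⌊14/5⌋ = 2, remainder 4
⌊5/4⌋ = 1, remainder 1
⌊4/1⌋ = 4, remainder 0

4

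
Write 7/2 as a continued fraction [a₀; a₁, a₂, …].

Apply division with remainder until the remainder is 0:
⌊7/2⌋ = 3, remainder 1
⌊2/1⌋ = 2, remainder 0

[3; 2]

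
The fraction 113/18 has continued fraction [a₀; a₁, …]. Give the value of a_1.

3

Run the Euclidean algorithm, recording each quotient:
113 ÷ 18 → quotient 6, remainder 5
18 ÷ 5 → quotient 3, remainder 3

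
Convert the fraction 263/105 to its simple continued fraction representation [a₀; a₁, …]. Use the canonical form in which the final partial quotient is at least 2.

Run the Euclidean algorithm, recording each quotient:
263 = 2·105 + 53, so a_0 = 2
105 = 1·53 + 52, so a_1 = 1
53 = 1·52 + 1, so a_2 = 1
52 = 52·1 + 0, so a_3 = 52

[2; 1, 1, 52]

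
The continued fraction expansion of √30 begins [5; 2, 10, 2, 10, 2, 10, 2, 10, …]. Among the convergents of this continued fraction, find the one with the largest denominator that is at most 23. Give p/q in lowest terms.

115/21

a_0 = 5: 5/1  (≤ bound)
a_1 = 2: 11/2  (≤ bound)
a_2 = 10: 115/21  (≤ bound)
a_3 = 2: 241/44  (> 23, stop)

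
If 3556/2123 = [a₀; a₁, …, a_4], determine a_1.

1

Repeatedly divide and take the remainder:
3556 = 1·2123 + 1433, so a_0 = 1
2123 = 1·1433 + 690, so a_1 = 1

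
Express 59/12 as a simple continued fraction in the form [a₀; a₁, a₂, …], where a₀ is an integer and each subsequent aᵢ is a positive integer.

[4; 1, 11]

⌊59/12⌋ = 4, remainder 11
⌊12/11⌋ = 1, remainder 1
⌊11/1⌋ = 11, remainder 0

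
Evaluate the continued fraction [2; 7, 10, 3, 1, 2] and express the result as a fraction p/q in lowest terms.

Use the convergent recurrence hₖ = aₖ·hₖ₋₁ + hₖ₋₂ (and likewise for the denominators kₖ):
a_0 = 2: 2/1
a_1 = 7: 15/7
a_2 = 10: 152/71
a_3 = 3: 471/220
a_4 = 1: 623/291
a_5 = 2: 1717/802

1717/802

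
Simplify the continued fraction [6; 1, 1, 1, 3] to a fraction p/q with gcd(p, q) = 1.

a_0 = 6: 6/1
a_1 = 1: 7/1
a_2 = 1: 13/2
a_3 = 1: 20/3
a_4 = 3: 73/11

73/11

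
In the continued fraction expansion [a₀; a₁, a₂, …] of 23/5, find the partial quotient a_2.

1

23 ÷ 5 → quotient 4, remainder 3
5 ÷ 3 → quotient 1, remainder 2
3 ÷ 2 → quotient 1, remainder 1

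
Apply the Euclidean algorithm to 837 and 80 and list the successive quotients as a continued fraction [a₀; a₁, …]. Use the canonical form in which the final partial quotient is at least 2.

[10; 2, 6, 6]

⌊837/80⌋ = 10, remainder 37
⌊80/37⌋ = 2, remainder 6
⌊37/6⌋ = 6, remainder 1
⌊6/1⌋ = 6, remainder 0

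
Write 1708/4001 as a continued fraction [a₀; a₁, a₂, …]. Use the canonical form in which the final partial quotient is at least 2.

[0; 2, 2, 1, 11, 2, 4, 5]

1708 = 0·4001 + 1708, so a_0 = 0
4001 = 2·1708 + 585, so a_1 = 2
1708 = 2·585 + 538, so a_2 = 2
585 = 1·538 + 47, so a_3 = 1
538 = 11·47 + 21, so a_4 = 11
47 = 2·21 + 5, so a_5 = 2
21 = 4·5 + 1, so a_6 = 4
5 = 5·1 + 0, so a_7 = 5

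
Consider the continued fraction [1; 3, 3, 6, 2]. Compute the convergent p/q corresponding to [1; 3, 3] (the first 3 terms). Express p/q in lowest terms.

13/10

Start with 3.
3 + 1/(3/1) = 3 + 1/3 = 10/3
1 + 1/(10/3) = 1 + 3/10 = 13/10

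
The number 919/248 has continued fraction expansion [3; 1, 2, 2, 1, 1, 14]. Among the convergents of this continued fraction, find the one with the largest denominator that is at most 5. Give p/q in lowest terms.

11/3

a_0 = 3: 3/1  (≤ bound)
a_1 = 1: 4/1  (≤ bound)
a_2 = 2: 11/3  (≤ bound)
a_3 = 2: 26/7  (> 5, stop)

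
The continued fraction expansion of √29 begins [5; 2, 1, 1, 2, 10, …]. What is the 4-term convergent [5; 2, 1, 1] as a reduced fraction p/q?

27/5

a_0 = 5: 5/1
a_1 = 2: 11/2
a_2 = 1: 16/3
a_3 = 1: 27/5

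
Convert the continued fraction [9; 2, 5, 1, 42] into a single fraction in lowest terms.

Build up convergents one term at a time:
a_0 = 9: 9/1
a_1 = 2: 19/2
a_2 = 5: 104/11
a_3 = 1: 123/13
a_4 = 42: 5270/557

5270/557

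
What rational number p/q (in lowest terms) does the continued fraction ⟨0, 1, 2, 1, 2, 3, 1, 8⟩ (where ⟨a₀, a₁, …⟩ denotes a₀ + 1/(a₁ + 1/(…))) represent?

a_0 = 0: 0/1
a_1 = 1: 1/1
a_2 = 2: 2/3
a_3 = 1: 3/4
a_4 = 2: 8/11
a_5 = 3: 27/37
a_6 = 1: 35/48
a_7 = 8: 307/421

307/421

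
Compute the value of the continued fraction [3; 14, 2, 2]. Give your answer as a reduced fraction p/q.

221/72

a_0 = 3: 3/1
a_1 = 14: 43/14
a_2 = 2: 89/29
a_3 = 2: 221/72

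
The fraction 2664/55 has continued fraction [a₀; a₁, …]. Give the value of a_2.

3

⌊2664/55⌋ = 48, remainder 24
⌊55/24⌋ = 2, remainder 7
⌊24/7⌋ = 3, remainder 3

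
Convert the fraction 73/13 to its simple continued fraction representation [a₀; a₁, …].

[5; 1, 1, 1, 1, 2]

73 = 5·13 + 8, so a_0 = 5
13 = 1·8 + 5, so a_1 = 1
8 = 1·5 + 3, so a_2 = 1
5 = 1·3 + 2, so a_3 = 1
3 = 1·2 + 1, so a_4 = 1
2 = 2·1 + 0, so a_5 = 2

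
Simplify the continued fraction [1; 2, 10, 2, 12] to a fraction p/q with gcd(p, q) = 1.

a_0 = 1: 1/1
a_1 = 2: 3/2
a_2 = 10: 31/21
a_3 = 2: 65/44
a_4 = 12: 811/549

811/549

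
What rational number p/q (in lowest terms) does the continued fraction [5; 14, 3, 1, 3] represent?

1085/214

a_0 = 5: 5/1
a_1 = 14: 71/14
a_2 = 3: 218/43
a_3 = 1: 289/57
a_4 = 3: 1085/214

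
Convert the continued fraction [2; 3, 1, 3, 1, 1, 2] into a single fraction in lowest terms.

Start with 2.
1 + 1/(2/1) = 1 + 1/2 = 3/2
1 + 1/(3/2) = 1 + 2/3 = 5/3
3 + 1/(5/3) = 3 + 3/5 = 18/5
1 + 1/(18/5) = 1 + 5/18 = 23/18
3 + 1/(23/18) = 3 + 18/23 = 87/23
2 + 1/(87/23) = 2 + 23/87 = 197/87

197/87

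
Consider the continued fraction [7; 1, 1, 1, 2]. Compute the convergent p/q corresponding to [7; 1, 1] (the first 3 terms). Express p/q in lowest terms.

15/2

Starting at the tail and folding back:
Start with 1.
1 + 1/(1/1) = 1 + 1/1 = 2/1
7 + 1/(2/1) = 7 + 1/2 = 15/2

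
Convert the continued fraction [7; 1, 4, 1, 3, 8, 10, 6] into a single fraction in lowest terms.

91787/11728

Start with 6.
10 + 1/(6/1) = 10 + 1/6 = 61/6
8 + 1/(61/6) = 8 + 6/61 = 494/61
3 + 1/(494/61) = 3 + 61/494 = 1543/494
1 + 1/(1543/494) = 1 + 494/1543 = 2037/1543
4 + 1/(2037/1543) = 4 + 1543/2037 = 9691/2037
1 + 1/(9691/2037) = 1 + 2037/9691 = 11728/9691
7 + 1/(11728/9691) = 7 + 9691/11728 = 91787/11728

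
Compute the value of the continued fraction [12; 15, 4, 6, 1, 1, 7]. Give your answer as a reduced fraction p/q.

74843/6203

a_0 = 12: 12/1
a_1 = 15: 181/15
a_2 = 4: 736/61
a_3 = 6: 4597/381
a_4 = 1: 5333/442
a_5 = 1: 9930/823
a_6 = 7: 74843/6203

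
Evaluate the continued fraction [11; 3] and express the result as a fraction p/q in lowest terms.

34/3

Compute successive convergents:
a_0 = 11: 11/1
a_1 = 3: 34/3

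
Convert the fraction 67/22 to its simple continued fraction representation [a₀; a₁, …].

[3; 22]

67 = 3·22 + 1, so a_0 = 3
22 = 22·1 + 0, so a_1 = 22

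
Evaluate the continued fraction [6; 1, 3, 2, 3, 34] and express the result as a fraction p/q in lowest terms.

a_0 = 6: 6/1
a_1 = 1: 7/1
a_2 = 3: 27/4
a_3 = 2: 61/9
a_4 = 3: 210/31
a_5 = 34: 7201/1063

7201/1063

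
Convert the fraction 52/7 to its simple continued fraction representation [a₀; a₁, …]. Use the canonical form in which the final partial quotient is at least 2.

[7; 2, 3]

Run the Euclidean algorithm, recording each quotient:
52 ÷ 7 → quotient 7, remainder 3
7 ÷ 3 → quotient 2, remainder 1
3 ÷ 1 → quotient 3, remainder 0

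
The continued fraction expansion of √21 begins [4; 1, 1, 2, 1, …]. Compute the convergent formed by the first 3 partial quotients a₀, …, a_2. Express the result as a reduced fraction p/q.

a_0 = 4: 4/1
a_1 = 1: 5/1
a_2 = 1: 9/2

9/2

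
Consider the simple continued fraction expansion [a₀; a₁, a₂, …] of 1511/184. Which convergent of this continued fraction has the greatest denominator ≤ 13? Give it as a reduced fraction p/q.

a_0 = 8: 8/1  (≤ bound)
a_1 = 4: 33/4  (≤ bound)
a_2 = 1: 41/5  (≤ bound)
a_3 = 2: 115/14  (> 13, stop)

41/5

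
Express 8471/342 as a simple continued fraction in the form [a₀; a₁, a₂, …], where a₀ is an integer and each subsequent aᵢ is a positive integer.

8471 ÷ 342 → quotient 24, remainder 263
342 ÷ 263 → quotient 1, remainder 79
263 ÷ 79 → quotient 3, remainder 26
79 ÷ 26 → quotient 3, remainder 1
26 ÷ 1 → quotient 26, remainder 0

[24; 1, 3, 3, 26]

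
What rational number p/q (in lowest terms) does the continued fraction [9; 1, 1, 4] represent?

86/9

Start with 4.
1 + 1/(4/1) = 1 + 1/4 = 5/4
1 + 1/(5/4) = 1 + 4/5 = 9/5
9 + 1/(9/5) = 9 + 5/9 = 86/9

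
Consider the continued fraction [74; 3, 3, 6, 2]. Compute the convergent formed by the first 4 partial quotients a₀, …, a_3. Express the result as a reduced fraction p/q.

4681/63

a_0 = 74: 74/1
a_1 = 3: 223/3
a_2 = 3: 743/10
a_3 = 6: 4681/63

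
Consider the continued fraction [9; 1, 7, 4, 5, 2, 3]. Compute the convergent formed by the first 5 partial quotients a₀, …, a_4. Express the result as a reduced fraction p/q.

Use the convergent recurrence hₖ = aₖ·hₖ₋₁ + hₖ₋₂ (and likewise for the denominators kₖ):
a_0 = 9: 9/1
a_1 = 1: 10/1
a_2 = 7: 79/8
a_3 = 4: 326/33
a_4 = 5: 1709/173

1709/173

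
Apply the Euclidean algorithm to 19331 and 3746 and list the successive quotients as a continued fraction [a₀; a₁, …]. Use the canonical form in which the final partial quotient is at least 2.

[5; 6, 4, 3, 2, 2, 2, 3]

Run the Euclidean algorithm, recording each quotient:
19331 = 5·3746 + 601, so a_0 = 5
3746 = 6·601 + 140, so a_1 = 6
601 = 4·140 + 41, so a_2 = 4
140 = 3·41 + 17, so a_3 = 3
41 = 2·17 + 7, so a_4 = 2
17 = 2·7 + 3, so a_5 = 2
7 = 2·3 + 1, so a_6 = 2
3 = 3·1 + 0, so a_7 = 3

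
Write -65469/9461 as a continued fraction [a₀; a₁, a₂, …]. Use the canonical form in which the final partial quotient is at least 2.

[-7; 12, 2, 13, 28]

-65469 ÷ 9461 → quotient -7, remainder 758
9461 ÷ 758 → quotient 12, remainder 365
758 ÷ 365 → quotient 2, remainder 28
365 ÷ 28 → quotient 13, remainder 1
28 ÷ 1 → quotient 28, remainder 0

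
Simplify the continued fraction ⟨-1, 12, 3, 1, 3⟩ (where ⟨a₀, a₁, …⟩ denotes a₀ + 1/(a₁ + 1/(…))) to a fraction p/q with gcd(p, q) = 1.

a_0 = -1: -1/1
a_1 = 12: -11/12
a_2 = 3: -34/37
a_3 = 1: -45/49
a_4 = 3: -169/184

-169/184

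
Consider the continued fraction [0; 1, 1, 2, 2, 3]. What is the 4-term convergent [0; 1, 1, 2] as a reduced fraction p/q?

3/5

Starting at the tail and folding back:
Start with 2.
1 + 1/(2/1) = 1 + 1/2 = 3/2
1 + 1/(3/2) = 1 + 2/3 = 5/3
0 + 1/(5/3) = 0 + 3/5 = 3/5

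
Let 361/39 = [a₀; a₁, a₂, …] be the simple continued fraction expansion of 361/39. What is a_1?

3

361 = 9·39 + 10, so a_0 = 9
39 = 3·10 + 9, so a_1 = 3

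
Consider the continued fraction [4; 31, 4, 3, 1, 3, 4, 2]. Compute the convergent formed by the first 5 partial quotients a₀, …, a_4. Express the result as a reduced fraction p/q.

2141/531

Starting at the tail and folding back:
Start with 1.
3 + 1/(1/1) = 3 + 1/1 = 4/1
4 + 1/(4/1) = 4 + 1/4 = 17/4
31 + 1/(17/4) = 31 + 4/17 = 531/17
4 + 1/(531/17) = 4 + 17/531 = 2141/531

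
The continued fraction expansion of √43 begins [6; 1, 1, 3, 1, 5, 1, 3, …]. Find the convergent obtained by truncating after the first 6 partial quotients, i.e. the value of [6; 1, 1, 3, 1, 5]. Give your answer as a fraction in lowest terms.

341/52

Compute successive convergents:
a_0 = 6: 6/1
a_1 = 1: 7/1
a_2 = 1: 13/2
a_3 = 3: 46/7
a_4 = 1: 59/9
a_5 = 5: 341/52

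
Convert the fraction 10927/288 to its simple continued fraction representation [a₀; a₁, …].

⌊10927/288⌋ = 37, remainder 271
⌊288/271⌋ = 1, remainder 17
⌊271/17⌋ = 15, remainder 16
⌊17/16⌋ = 1, remainder 1
⌊16/1⌋ = 16, remainder 0

[37; 1, 15, 1, 16]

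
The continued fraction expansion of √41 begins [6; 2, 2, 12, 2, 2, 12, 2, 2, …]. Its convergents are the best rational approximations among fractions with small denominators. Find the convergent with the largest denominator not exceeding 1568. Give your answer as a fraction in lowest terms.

2049/320

a_0 = 6: 6/1  (≤ bound)
a_1 = 2: 13/2  (≤ bound)
a_2 = 2: 32/5  (≤ bound)
a_3 = 12: 397/62  (≤ bound)
a_4 = 2: 826/129  (≤ bound)
a_5 = 2: 2049/320  (≤ bound)
a_6 = 12: 25414/3969  (> 1568, stop)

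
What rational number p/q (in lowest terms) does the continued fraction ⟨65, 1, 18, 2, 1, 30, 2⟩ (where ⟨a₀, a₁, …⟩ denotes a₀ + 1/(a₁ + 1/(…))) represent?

238469/3616

Build up convergents one term at a time:
a_0 = 65: 65/1
a_1 = 1: 66/1
a_2 = 18: 1253/19
a_3 = 2: 2572/39
a_4 = 1: 3825/58
a_5 = 30: 117322/1779
a_6 = 2: 238469/3616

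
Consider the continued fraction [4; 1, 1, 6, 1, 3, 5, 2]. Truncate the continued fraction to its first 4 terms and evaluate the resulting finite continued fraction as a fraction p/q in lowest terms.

Starting at the tail and folding back:
Start with 6.
1 + 1/(6/1) = 1 + 1/6 = 7/6
1 + 1/(7/6) = 1 + 6/7 = 13/7
4 + 1/(13/7) = 4 + 7/13 = 59/13

59/13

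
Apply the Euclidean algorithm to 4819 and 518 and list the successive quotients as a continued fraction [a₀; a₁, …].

[9; 3, 3, 2, 1, 15]

4819 = 9·518 + 157, so a_0 = 9
518 = 3·157 + 47, so a_1 = 3
157 = 3·47 + 16, so a_2 = 3
47 = 2·16 + 15, so a_3 = 2
16 = 1·15 + 1, so a_4 = 1
15 = 15·1 + 0, so a_5 = 15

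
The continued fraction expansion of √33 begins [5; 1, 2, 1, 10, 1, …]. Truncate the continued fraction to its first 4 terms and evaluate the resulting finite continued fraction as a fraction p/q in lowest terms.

23/4

Start with 1.
2 + 1/(1/1) = 2 + 1/1 = 3/1
1 + 1/(3/1) = 1 + 1/3 = 4/3
5 + 1/(4/3) = 5 + 3/4 = 23/4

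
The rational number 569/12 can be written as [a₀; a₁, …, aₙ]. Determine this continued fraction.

[47; 2, 2, 2]

Repeatedly divide and take the remainder:
⌊569/12⌋ = 47, remainder 5
⌊12/5⌋ = 2, remainder 2
⌊5/2⌋ = 2, remainder 1
⌊2/1⌋ = 2, remainder 0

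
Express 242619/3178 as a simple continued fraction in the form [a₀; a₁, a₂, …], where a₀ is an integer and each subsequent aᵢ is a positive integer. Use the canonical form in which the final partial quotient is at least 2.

[76; 2, 1, 10, 2, 15, 3]

242619 = 76·3178 + 1091, so a_0 = 76
3178 = 2·1091 + 996, so a_1 = 2
1091 = 1·996 + 95, so a_2 = 1
996 = 10·95 + 46, so a_3 = 10
95 = 2·46 + 3, so a_4 = 2
46 = 15·3 + 1, so a_5 = 15
3 = 3·1 + 0, so a_6 = 3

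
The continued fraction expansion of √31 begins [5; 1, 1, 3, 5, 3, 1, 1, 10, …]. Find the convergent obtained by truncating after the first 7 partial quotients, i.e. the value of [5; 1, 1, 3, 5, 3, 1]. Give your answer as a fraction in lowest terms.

863/155

Start with 1.
3 + 1/(1/1) = 3 + 1/1 = 4/1
5 + 1/(4/1) = 5 + 1/4 = 21/4
3 + 1/(21/4) = 3 + 4/21 = 67/21
1 + 1/(67/21) = 1 + 21/67 = 88/67
1 + 1/(88/67) = 1 + 67/88 = 155/88
5 + 1/(155/88) = 5 + 88/155 = 863/155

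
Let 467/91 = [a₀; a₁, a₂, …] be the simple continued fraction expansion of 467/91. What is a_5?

Run the Euclidean algorithm, recording each quotient:
⌊467/91⌋ = 5, remainder 12
⌊91/12⌋ = 7, remainder 7
⌊12/7⌋ = 1, remainder 5
⌊7/5⌋ = 1, remainder 2
⌊5/2⌋ = 2, remainder 1
⌊2/1⌋ = 2, remainder 0

2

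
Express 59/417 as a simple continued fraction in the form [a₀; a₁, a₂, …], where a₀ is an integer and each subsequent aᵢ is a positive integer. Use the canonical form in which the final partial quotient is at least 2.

[0; 7, 14, 1, 3]

59 = 0·417 + 59, so a_0 = 0
417 = 7·59 + 4, so a_1 = 7
59 = 14·4 + 3, so a_2 = 14
4 = 1·3 + 1, so a_3 = 1
3 = 3·1 + 0, so a_4 = 3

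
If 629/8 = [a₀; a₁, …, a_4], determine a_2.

Run the Euclidean algorithm, recording each quotient:
629 ÷ 8 → quotient 78, remainder 5
8 ÷ 5 → quotient 1, remainder 3
5 ÷ 3 → quotient 1, remainder 2

1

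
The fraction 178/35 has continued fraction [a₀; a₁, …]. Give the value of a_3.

Apply division with remainder until the remainder is 0:
178 ÷ 35 → quotient 5, remainder 3
35 ÷ 3 → quotient 11, remainder 2
3 ÷ 2 → quotient 1, remainder 1
2 ÷ 1 → quotient 2, remainder 0

2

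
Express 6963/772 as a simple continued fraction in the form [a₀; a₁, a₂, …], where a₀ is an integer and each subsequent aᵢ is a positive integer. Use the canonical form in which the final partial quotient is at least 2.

⌊6963/772⌋ = 9, remainder 15
⌊772/15⌋ = 51, remainder 7
⌊15/7⌋ = 2, remainder 1
⌊7/1⌋ = 7, remainder 0

[9; 51, 2, 7]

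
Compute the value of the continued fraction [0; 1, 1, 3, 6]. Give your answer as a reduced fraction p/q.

25/44

Collapse the nested fraction from the inside out:
Start with 6.
3 + 1/(6/1) = 3 + 1/6 = 19/6
1 + 1/(19/6) = 1 + 6/19 = 25/19
1 + 1/(25/19) = 1 + 19/25 = 44/25
0 + 1/(44/25) = 0 + 25/44 = 25/44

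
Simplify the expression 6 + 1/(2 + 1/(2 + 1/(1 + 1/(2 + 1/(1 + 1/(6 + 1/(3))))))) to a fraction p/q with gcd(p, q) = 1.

3539/551

Start with 3.
6 + 1/(3/1) = 6 + 1/3 = 19/3
1 + 1/(19/3) = 1 + 3/19 = 22/19
2 + 1/(22/19) = 2 + 19/22 = 63/22
1 + 1/(63/22) = 1 + 22/63 = 85/63
2 + 1/(85/63) = 2 + 63/85 = 233/85
2 + 1/(233/85) = 2 + 85/233 = 551/233
6 + 1/(551/233) = 6 + 233/551 = 3539/551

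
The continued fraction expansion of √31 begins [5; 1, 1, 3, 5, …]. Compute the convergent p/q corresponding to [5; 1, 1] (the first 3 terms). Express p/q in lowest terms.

Start with 1.
1 + 1/(1/1) = 1 + 1/1 = 2/1
5 + 1/(2/1) = 5 + 1/2 = 11/2

11/2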